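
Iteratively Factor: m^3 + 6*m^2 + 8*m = (m + 2)*(m^2 + 4*m) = (m + 2)*(m + 4)*(m)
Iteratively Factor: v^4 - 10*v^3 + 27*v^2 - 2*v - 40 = (v + 1)*(v^3 - 11*v^2 + 38*v - 40) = (v - 5)*(v + 1)*(v^2 - 6*v + 8) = (v - 5)*(v - 2)*(v + 1)*(v - 4)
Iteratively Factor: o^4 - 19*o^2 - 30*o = (o)*(o^3 - 19*o - 30) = o*(o - 5)*(o^2 + 5*o + 6) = o*(o - 5)*(o + 2)*(o + 3)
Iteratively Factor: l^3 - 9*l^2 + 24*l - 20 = (l - 2)*(l^2 - 7*l + 10) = (l - 5)*(l - 2)*(l - 2)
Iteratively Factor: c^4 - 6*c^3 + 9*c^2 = (c - 3)*(c^3 - 3*c^2) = c*(c - 3)*(c^2 - 3*c) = c*(c - 3)^2*(c)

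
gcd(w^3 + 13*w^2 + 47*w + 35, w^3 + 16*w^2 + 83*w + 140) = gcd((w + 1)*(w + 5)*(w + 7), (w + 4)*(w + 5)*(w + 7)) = w^2 + 12*w + 35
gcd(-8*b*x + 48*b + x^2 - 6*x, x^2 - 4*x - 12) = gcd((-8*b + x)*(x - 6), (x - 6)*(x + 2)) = x - 6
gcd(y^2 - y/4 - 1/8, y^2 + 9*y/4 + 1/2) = y + 1/4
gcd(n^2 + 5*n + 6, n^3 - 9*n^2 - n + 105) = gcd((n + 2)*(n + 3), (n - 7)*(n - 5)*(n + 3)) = n + 3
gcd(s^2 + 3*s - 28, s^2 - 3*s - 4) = s - 4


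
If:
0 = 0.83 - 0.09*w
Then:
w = 9.22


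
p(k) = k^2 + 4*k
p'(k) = 2*k + 4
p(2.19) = 13.56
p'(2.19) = 8.38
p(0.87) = 4.24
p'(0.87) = 5.74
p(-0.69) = -2.28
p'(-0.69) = 2.62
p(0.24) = 1.02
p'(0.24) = 4.48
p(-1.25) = -3.44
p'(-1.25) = 1.50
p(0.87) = 4.24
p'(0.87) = 5.74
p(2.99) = 20.90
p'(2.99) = 9.98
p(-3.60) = -1.44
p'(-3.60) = -3.20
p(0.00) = 0.00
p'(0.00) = 4.00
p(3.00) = 21.00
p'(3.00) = 10.00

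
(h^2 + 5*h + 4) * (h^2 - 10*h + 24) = h^4 - 5*h^3 - 22*h^2 + 80*h + 96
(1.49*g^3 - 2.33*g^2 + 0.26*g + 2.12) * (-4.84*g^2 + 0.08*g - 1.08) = -7.2116*g^5 + 11.3964*g^4 - 3.054*g^3 - 7.7236*g^2 - 0.1112*g - 2.2896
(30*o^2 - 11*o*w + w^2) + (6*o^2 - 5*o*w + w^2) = 36*o^2 - 16*o*w + 2*w^2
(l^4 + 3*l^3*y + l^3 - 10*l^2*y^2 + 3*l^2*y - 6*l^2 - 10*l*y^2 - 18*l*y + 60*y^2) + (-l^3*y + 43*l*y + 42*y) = l^4 + 2*l^3*y + l^3 - 10*l^2*y^2 + 3*l^2*y - 6*l^2 - 10*l*y^2 + 25*l*y + 60*y^2 + 42*y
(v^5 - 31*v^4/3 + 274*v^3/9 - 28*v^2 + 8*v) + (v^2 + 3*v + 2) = v^5 - 31*v^4/3 + 274*v^3/9 - 27*v^2 + 11*v + 2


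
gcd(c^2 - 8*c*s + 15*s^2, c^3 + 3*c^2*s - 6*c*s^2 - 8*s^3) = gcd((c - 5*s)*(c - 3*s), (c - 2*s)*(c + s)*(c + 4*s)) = 1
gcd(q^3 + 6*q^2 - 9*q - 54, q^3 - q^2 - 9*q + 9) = q^2 - 9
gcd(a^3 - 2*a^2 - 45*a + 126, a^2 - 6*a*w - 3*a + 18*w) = a - 3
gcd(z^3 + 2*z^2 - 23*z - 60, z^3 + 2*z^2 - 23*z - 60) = z^3 + 2*z^2 - 23*z - 60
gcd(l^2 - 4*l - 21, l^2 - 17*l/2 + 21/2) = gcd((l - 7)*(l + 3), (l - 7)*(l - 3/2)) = l - 7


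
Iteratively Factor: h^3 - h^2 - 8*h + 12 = (h - 2)*(h^2 + h - 6) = (h - 2)^2*(h + 3)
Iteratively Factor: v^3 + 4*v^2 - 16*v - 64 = (v + 4)*(v^2 - 16) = (v - 4)*(v + 4)*(v + 4)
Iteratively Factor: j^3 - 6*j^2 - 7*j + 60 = (j - 4)*(j^2 - 2*j - 15) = (j - 5)*(j - 4)*(j + 3)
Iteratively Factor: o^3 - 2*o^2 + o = (o - 1)*(o^2 - o) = o*(o - 1)*(o - 1)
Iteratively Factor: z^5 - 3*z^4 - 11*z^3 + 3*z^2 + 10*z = (z - 5)*(z^4 + 2*z^3 - z^2 - 2*z) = (z - 5)*(z + 2)*(z^3 - z) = (z - 5)*(z + 1)*(z + 2)*(z^2 - z) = (z - 5)*(z - 1)*(z + 1)*(z + 2)*(z)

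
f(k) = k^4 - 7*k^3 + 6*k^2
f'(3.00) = -45.00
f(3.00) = -54.00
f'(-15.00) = -18405.00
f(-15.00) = 75600.00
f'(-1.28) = -58.16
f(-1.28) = 27.19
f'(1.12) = -7.28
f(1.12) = -0.73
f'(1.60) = -18.18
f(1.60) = -6.76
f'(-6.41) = -1993.27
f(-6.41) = 3778.38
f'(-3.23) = -392.64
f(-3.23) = 407.33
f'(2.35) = -35.86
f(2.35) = -27.21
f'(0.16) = 1.40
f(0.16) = 0.13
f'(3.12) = -45.50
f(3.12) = -59.43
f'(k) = 4*k^3 - 21*k^2 + 12*k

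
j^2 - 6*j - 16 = (j - 8)*(j + 2)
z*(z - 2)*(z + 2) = z^3 - 4*z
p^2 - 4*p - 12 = (p - 6)*(p + 2)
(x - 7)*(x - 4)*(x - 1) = x^3 - 12*x^2 + 39*x - 28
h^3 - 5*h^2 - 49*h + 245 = (h - 7)*(h - 5)*(h + 7)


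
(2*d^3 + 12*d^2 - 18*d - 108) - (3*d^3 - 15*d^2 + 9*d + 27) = -d^3 + 27*d^2 - 27*d - 135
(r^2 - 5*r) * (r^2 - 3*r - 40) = r^4 - 8*r^3 - 25*r^2 + 200*r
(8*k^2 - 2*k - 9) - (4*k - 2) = 8*k^2 - 6*k - 7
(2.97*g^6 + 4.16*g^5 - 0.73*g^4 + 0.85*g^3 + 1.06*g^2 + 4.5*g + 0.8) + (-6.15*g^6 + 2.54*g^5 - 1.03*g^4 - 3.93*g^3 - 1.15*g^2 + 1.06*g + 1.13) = -3.18*g^6 + 6.7*g^5 - 1.76*g^4 - 3.08*g^3 - 0.0899999999999999*g^2 + 5.56*g + 1.93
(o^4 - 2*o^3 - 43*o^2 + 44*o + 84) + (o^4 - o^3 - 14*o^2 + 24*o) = 2*o^4 - 3*o^3 - 57*o^2 + 68*o + 84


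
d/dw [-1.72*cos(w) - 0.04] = 1.72*sin(w)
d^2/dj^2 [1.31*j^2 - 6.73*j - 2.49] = 2.62000000000000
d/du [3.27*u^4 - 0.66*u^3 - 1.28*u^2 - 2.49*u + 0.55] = 13.08*u^3 - 1.98*u^2 - 2.56*u - 2.49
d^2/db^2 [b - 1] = 0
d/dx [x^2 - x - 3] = 2*x - 1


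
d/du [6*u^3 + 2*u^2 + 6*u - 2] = 18*u^2 + 4*u + 6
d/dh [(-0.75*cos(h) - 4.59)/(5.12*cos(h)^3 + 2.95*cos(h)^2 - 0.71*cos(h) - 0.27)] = (-7.68*cos(h)^3 - 72.7149*cos(h)^2 - 27.081*cos(h) + 3.0564)*sin(h)/(26.2144*cos(h)^6 + 30.208*cos(h)^5 + 1.4321*cos(h)^4 - 6.9538*cos(h)^3 - 1.0889*cos(h)^2 + 0.3834*cos(h) + 0.0729)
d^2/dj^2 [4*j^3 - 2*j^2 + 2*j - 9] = 24*j - 4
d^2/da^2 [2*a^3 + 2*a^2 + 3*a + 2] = 12*a + 4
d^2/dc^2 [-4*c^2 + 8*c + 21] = -8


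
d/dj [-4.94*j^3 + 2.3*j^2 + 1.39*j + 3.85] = -14.82*j^2 + 4.6*j + 1.39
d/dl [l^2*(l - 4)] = l*(3*l - 8)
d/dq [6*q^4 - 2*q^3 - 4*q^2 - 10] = 2*q*(12*q^2 - 3*q - 4)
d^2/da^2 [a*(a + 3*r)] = 2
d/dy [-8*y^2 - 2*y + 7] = -16*y - 2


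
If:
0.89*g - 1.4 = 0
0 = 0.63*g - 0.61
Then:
No Solution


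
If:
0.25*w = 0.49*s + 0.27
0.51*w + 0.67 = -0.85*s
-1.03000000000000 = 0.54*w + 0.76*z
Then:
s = -0.66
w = -0.21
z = -1.20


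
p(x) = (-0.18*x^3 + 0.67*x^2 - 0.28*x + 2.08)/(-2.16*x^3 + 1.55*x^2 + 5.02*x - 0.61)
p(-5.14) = 0.15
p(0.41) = 1.32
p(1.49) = 0.81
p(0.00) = -3.41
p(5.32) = 0.03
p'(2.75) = 0.27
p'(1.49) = 1.37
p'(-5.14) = 0.02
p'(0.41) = -4.30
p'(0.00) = -27.60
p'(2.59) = 0.41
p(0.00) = -3.41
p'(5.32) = 0.01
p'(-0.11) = -7.11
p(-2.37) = 0.36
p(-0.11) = -1.86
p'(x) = (-0.54*x^2 + 1.34*x - 0.28)/(-2.16*x^3 + 1.55*x^2 + 5.02*x - 0.61) + (6.48*x^2 - 3.1*x - 5.02)*(-0.18*x^3 + 0.67*x^2 - 0.28*x + 2.08)/(-2.16*x^3 + 1.55*x^2 + 5.02*x - 0.61)^2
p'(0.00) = -27.60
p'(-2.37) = 0.29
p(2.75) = -0.13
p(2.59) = -0.18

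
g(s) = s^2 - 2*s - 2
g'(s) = 2*s - 2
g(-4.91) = 31.93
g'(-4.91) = -11.82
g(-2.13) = 6.80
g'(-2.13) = -6.26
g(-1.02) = 1.08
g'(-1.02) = -4.04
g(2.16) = -1.65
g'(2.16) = 2.32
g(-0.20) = -1.56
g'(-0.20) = -2.40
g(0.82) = -2.97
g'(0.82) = -0.36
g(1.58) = -2.66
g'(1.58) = 1.16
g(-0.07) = -1.86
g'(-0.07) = -2.14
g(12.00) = 118.00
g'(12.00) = 22.00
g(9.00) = 61.00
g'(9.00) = 16.00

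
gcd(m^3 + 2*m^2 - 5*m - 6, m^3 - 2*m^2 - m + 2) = m^2 - m - 2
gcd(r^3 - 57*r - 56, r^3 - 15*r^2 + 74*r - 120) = 1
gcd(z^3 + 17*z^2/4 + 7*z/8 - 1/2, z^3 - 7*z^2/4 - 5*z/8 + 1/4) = z^2 + z/4 - 1/8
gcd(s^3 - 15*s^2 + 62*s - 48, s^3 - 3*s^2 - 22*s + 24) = s^2 - 7*s + 6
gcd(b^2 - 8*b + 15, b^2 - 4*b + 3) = b - 3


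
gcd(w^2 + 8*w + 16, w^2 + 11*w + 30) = 1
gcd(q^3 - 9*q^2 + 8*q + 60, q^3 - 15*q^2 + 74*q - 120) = q^2 - 11*q + 30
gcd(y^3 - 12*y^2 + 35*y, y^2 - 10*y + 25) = y - 5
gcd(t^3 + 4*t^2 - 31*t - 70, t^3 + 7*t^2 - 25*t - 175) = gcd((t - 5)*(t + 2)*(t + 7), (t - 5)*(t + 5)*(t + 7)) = t^2 + 2*t - 35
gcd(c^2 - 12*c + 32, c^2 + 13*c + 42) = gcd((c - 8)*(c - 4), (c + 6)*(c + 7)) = 1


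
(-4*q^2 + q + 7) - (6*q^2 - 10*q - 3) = -10*q^2 + 11*q + 10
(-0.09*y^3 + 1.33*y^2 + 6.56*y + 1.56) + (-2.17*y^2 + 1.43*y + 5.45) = -0.09*y^3 - 0.84*y^2 + 7.99*y + 7.01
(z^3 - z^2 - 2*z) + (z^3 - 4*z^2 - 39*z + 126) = 2*z^3 - 5*z^2 - 41*z + 126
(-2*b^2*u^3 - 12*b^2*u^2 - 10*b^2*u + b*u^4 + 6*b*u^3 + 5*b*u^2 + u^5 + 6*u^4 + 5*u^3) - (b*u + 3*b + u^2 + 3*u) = -2*b^2*u^3 - 12*b^2*u^2 - 10*b^2*u + b*u^4 + 6*b*u^3 + 5*b*u^2 - b*u - 3*b + u^5 + 6*u^4 + 5*u^3 - u^2 - 3*u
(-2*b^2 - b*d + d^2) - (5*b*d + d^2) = -2*b^2 - 6*b*d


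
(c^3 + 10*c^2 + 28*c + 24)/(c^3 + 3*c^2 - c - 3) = (c^3 + 10*c^2 + 28*c + 24)/(c^3 + 3*c^2 - c - 3)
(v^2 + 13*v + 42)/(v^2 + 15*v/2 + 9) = 2*(v + 7)/(2*v + 3)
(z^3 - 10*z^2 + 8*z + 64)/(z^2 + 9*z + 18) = (z^3 - 10*z^2 + 8*z + 64)/(z^2 + 9*z + 18)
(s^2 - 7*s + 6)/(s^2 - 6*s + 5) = (s - 6)/(s - 5)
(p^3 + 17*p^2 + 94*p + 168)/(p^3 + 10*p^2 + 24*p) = (p + 7)/p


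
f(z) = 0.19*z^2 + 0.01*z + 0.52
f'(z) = 0.38*z + 0.01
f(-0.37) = 0.54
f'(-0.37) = -0.13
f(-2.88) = 2.07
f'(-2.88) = -1.08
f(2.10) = 1.38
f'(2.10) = 0.81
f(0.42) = 0.56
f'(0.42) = 0.17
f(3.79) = 3.29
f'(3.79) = 1.45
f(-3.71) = 3.10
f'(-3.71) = -1.40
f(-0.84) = 0.65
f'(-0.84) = -0.31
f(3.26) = 2.57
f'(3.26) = 1.25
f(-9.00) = 15.82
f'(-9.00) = -3.41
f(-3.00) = 2.20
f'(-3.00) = -1.13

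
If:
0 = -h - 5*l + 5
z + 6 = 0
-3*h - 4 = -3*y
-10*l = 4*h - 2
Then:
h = -4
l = 9/5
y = -8/3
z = -6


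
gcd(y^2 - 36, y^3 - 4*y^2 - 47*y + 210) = y - 6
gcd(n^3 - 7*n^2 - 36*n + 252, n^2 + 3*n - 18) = n + 6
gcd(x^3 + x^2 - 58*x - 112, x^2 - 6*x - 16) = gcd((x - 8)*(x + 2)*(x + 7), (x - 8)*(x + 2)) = x^2 - 6*x - 16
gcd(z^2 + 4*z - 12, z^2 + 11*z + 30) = z + 6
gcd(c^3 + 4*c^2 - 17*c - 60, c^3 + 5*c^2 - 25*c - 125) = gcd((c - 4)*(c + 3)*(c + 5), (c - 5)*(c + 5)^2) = c + 5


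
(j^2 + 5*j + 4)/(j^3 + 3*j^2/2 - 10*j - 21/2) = 2*(j + 4)/(2*j^2 + j - 21)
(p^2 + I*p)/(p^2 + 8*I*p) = (p + I)/(p + 8*I)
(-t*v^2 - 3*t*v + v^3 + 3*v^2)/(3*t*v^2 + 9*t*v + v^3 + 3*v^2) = (-t + v)/(3*t + v)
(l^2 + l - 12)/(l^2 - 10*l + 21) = (l + 4)/(l - 7)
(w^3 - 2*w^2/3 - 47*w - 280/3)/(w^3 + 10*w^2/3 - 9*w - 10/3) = (3*w^2 - 17*w - 56)/(3*w^2 - 5*w - 2)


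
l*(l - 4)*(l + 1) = l^3 - 3*l^2 - 4*l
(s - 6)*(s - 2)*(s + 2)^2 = s^4 - 4*s^3 - 16*s^2 + 16*s + 48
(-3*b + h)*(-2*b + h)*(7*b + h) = 42*b^3 - 29*b^2*h + 2*b*h^2 + h^3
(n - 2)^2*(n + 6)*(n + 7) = n^4 + 9*n^3 - 6*n^2 - 116*n + 168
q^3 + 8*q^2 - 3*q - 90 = (q - 3)*(q + 5)*(q + 6)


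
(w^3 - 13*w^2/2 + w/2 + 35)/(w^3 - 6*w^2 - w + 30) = (w - 7/2)/(w - 3)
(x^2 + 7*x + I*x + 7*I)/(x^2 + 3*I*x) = (x^2 + x*(7 + I) + 7*I)/(x*(x + 3*I))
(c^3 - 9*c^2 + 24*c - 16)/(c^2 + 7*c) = (c^3 - 9*c^2 + 24*c - 16)/(c*(c + 7))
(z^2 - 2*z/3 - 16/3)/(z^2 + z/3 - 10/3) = (3*z - 8)/(3*z - 5)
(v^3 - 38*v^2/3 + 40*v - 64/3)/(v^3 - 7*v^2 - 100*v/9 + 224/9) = 3*(3*v^2 - 14*v + 8)/(9*v^2 + 9*v - 28)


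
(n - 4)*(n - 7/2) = n^2 - 15*n/2 + 14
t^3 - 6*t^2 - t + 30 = (t - 5)*(t - 3)*(t + 2)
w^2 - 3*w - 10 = (w - 5)*(w + 2)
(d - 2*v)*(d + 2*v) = d^2 - 4*v^2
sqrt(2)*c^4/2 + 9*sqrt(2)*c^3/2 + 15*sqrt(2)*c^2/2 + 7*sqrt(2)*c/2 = c*(c + 1)*(c + 7)*(sqrt(2)*c/2 + sqrt(2)/2)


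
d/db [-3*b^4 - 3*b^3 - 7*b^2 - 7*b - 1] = -12*b^3 - 9*b^2 - 14*b - 7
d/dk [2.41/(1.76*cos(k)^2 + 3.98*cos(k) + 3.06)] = (8.4832*cos(k) + 9.5918)*sin(k)/(1.76*cos(k)^2 + 3.98*cos(k) + 3.06)^2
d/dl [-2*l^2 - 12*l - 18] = -4*l - 12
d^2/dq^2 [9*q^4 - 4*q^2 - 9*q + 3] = 108*q^2 - 8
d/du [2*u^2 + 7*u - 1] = 4*u + 7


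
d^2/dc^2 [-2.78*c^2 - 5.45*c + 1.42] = -5.56000000000000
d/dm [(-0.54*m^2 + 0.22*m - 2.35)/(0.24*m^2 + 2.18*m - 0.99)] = (-1.23*m^2 + 2.1972*m + 4.9052)/(0.0576*m^4 + 1.0464*m^3 + 4.2772*m^2 - 4.3164*m + 0.9801)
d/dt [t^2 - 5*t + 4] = 2*t - 5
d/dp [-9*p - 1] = -9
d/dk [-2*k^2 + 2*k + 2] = 2 - 4*k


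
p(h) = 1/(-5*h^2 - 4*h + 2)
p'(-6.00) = 0.00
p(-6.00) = -0.00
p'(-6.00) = 0.00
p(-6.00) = -0.00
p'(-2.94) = -0.03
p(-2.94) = -0.03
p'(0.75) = 0.79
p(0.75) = -0.26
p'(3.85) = 0.01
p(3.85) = -0.01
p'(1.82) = 0.05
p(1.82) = -0.05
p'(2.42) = 0.02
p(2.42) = -0.03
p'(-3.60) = -0.01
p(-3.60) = -0.02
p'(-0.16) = 0.38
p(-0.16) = 0.40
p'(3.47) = 0.01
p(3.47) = -0.01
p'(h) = (10*h + 4)/(-5*h^2 - 4*h + 2)^2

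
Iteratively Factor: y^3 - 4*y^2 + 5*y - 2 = (y - 1)*(y^2 - 3*y + 2) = (y - 1)^2*(y - 2)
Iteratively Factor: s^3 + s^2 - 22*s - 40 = (s - 5)*(s^2 + 6*s + 8) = (s - 5)*(s + 2)*(s + 4)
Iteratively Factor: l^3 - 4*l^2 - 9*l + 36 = (l - 4)*(l^2 - 9) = (l - 4)*(l + 3)*(l - 3)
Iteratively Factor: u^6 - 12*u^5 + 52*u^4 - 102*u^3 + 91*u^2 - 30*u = (u - 3)*(u^5 - 9*u^4 + 25*u^3 - 27*u^2 + 10*u) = (u - 5)*(u - 3)*(u^4 - 4*u^3 + 5*u^2 - 2*u) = (u - 5)*(u - 3)*(u - 1)*(u^3 - 3*u^2 + 2*u) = u*(u - 5)*(u - 3)*(u - 1)*(u^2 - 3*u + 2) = u*(u - 5)*(u - 3)*(u - 2)*(u - 1)*(u - 1)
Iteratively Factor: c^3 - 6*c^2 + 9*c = (c)*(c^2 - 6*c + 9) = c*(c - 3)*(c - 3)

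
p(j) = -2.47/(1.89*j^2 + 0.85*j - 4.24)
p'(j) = -2.47*(-3.78*j - 0.85)/(1.89*j^2 + 0.85*j - 4.24)^2 = (9.3366*j + 2.0995)/(1.89*j^2 + 0.85*j - 4.24)^2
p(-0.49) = 0.59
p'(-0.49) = -0.14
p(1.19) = 4.47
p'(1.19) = 43.34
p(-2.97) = -0.25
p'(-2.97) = -0.26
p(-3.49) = -0.16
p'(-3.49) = -0.12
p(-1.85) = -3.77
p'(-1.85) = -35.26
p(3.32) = -0.13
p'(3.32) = 0.09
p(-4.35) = -0.09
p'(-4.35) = -0.05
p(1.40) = -3.77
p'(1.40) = 35.43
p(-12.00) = -0.01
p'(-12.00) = -0.00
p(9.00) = -0.02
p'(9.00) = 0.00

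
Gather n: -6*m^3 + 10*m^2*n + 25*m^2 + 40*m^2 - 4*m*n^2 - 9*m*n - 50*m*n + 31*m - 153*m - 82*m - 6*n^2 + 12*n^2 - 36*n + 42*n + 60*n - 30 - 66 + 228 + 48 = -6*m^3 + 65*m^2 - 204*m + n^2*(6 - 4*m) + n*(10*m^2 - 59*m + 66) + 180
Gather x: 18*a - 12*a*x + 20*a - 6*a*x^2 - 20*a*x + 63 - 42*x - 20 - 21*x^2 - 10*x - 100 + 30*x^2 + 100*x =38*a + x^2*(9 - 6*a) + x*(48 - 32*a) - 57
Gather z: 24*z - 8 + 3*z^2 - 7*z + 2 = 3*z^2 + 17*z - 6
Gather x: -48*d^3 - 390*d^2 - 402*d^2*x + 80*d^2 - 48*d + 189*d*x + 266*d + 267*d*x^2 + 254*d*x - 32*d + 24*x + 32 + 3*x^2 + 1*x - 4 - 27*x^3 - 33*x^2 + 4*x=-48*d^3 - 310*d^2 + 186*d - 27*x^3 + x^2*(267*d - 30) + x*(-402*d^2 + 443*d + 29) + 28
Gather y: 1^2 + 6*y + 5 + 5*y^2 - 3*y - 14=5*y^2 + 3*y - 8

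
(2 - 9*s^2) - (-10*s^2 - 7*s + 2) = s^2 + 7*s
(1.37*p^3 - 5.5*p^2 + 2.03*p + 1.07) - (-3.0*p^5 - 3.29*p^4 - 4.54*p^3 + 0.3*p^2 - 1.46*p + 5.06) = 3.0*p^5 + 3.29*p^4 + 5.91*p^3 - 5.8*p^2 + 3.49*p - 3.99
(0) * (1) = 0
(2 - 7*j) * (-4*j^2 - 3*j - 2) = 28*j^3 + 13*j^2 + 8*j - 4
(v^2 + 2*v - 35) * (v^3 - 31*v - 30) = v^5 + 2*v^4 - 66*v^3 - 92*v^2 + 1025*v + 1050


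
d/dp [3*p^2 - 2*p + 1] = 6*p - 2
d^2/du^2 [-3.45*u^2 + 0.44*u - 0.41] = -6.90000000000000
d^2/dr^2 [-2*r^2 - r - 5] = -4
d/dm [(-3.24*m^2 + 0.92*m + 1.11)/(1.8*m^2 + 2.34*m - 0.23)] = (-9.2376*m^2 - 2.5056*m - 2.809)/(3.24*m^4 + 8.424*m^3 + 4.6476*m^2 - 1.0764*m + 0.0529)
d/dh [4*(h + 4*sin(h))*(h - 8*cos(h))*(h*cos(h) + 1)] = -4*(h + 4*sin(h))*(h - 8*cos(h))*(h*sin(h) - cos(h)) + 4*(h + 4*sin(h))*(h*cos(h) + 1)*(8*sin(h) + 1) + 4*(h - 8*cos(h))*(h*cos(h) + 1)*(4*cos(h) + 1)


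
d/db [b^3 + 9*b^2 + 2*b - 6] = 3*b^2 + 18*b + 2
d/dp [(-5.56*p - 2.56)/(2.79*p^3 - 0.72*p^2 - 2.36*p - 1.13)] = (31.0248*p^3 + 17.424*p^2 - 3.6864*p + 0.241199999999999)/(7.7841*p^6 - 4.0176*p^5 - 12.6504*p^4 - 2.907*p^3 + 7.1968*p^2 + 5.3336*p + 1.2769)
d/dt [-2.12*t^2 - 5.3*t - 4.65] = -4.24*t - 5.3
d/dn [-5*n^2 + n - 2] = 1 - 10*n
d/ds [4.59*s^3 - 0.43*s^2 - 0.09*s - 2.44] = 13.77*s^2 - 0.86*s - 0.09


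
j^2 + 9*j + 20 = (j + 4)*(j + 5)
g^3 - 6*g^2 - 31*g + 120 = (g - 8)*(g - 3)*(g + 5)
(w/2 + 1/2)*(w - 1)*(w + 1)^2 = w^4/2 + w^3 - w - 1/2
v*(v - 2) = v^2 - 2*v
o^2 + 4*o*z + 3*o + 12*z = (o + 3)*(o + 4*z)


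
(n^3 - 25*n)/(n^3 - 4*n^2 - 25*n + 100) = n/(n - 4)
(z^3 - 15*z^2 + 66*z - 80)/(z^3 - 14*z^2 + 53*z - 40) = (z - 2)/(z - 1)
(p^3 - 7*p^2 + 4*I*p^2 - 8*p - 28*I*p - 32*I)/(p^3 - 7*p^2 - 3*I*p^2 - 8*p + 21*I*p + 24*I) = (p + 4*I)/(p - 3*I)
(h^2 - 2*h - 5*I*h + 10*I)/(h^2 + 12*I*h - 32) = (h^2 - 2*h - 5*I*h + 10*I)/(h^2 + 12*I*h - 32)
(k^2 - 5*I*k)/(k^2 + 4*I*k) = (k - 5*I)/(k + 4*I)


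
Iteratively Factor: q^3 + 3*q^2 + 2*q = (q + 2)*(q^2 + q) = q*(q + 2)*(q + 1)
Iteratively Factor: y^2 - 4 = (y + 2)*(y - 2)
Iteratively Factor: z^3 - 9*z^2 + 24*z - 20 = (z - 2)*(z^2 - 7*z + 10) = (z - 2)^2*(z - 5)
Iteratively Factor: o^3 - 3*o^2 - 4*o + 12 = (o + 2)*(o^2 - 5*o + 6) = (o - 3)*(o + 2)*(o - 2)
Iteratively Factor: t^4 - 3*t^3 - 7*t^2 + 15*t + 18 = (t + 2)*(t^3 - 5*t^2 + 3*t + 9) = (t - 3)*(t + 2)*(t^2 - 2*t - 3) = (t - 3)^2*(t + 2)*(t + 1)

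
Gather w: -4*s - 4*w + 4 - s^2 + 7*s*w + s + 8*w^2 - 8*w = -s^2 - 3*s + 8*w^2 + w*(7*s - 12) + 4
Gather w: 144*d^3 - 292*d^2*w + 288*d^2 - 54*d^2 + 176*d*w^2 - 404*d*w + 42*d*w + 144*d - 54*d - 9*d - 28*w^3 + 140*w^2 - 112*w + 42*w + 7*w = 144*d^3 + 234*d^2 + 81*d - 28*w^3 + w^2*(176*d + 140) + w*(-292*d^2 - 362*d - 63)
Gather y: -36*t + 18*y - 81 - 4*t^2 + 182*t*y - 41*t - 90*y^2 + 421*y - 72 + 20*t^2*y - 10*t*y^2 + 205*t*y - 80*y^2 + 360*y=-4*t^2 - 77*t + y^2*(-10*t - 170) + y*(20*t^2 + 387*t + 799) - 153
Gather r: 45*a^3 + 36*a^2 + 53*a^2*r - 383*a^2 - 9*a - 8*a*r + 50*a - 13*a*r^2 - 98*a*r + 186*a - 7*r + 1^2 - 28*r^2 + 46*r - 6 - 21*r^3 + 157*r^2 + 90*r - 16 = 45*a^3 - 347*a^2 + 227*a - 21*r^3 + r^2*(129 - 13*a) + r*(53*a^2 - 106*a + 129) - 21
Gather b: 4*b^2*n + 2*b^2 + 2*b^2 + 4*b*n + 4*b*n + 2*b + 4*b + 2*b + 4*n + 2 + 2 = b^2*(4*n + 4) + b*(8*n + 8) + 4*n + 4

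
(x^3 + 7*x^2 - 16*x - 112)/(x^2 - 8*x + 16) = (x^2 + 11*x + 28)/(x - 4)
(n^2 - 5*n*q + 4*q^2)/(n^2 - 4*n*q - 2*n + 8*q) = (n - q)/(n - 2)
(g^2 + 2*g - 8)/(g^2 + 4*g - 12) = (g + 4)/(g + 6)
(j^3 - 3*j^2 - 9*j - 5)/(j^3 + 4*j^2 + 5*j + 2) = (j - 5)/(j + 2)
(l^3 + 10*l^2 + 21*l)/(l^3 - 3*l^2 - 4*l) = (l^2 + 10*l + 21)/(l^2 - 3*l - 4)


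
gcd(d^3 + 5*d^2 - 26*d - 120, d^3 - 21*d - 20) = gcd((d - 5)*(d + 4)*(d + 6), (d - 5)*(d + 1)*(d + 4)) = d^2 - d - 20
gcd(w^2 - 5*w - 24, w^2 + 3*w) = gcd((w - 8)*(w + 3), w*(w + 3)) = w + 3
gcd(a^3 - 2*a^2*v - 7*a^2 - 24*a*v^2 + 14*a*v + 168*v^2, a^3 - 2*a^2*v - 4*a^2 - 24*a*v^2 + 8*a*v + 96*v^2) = -a^2 + 2*a*v + 24*v^2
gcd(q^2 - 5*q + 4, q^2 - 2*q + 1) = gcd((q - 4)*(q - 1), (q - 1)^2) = q - 1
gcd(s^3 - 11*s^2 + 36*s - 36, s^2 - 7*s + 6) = s - 6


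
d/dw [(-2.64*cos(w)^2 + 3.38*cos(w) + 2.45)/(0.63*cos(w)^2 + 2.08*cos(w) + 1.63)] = (7.6206*cos(w)^2 + 11.6934*cos(w) - 0.413399999999998)*sin(w)/(0.3969*cos(w)^4 + 2.6208*cos(w)^3 + 6.3802*cos(w)^2 + 6.7808*cos(w) + 2.6569)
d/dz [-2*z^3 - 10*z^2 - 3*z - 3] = -6*z^2 - 20*z - 3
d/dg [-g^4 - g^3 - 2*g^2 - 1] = g*(-4*g^2 - 3*g - 4)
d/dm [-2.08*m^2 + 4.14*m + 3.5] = 4.14 - 4.16*m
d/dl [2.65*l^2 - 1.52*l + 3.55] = 5.3*l - 1.52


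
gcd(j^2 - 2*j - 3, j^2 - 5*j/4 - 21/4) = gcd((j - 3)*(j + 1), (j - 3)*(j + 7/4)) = j - 3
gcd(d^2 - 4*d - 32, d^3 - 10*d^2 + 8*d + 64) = d - 8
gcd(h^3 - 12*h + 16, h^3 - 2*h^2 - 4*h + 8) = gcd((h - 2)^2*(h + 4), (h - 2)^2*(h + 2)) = h^2 - 4*h + 4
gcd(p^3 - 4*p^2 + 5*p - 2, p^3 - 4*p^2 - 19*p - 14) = 1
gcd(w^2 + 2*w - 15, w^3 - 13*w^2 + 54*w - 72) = w - 3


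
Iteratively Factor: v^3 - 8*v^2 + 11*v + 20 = (v - 4)*(v^2 - 4*v - 5) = (v - 4)*(v + 1)*(v - 5)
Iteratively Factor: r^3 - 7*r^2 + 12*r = (r)*(r^2 - 7*r + 12) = r*(r - 4)*(r - 3)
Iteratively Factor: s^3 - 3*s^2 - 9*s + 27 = (s - 3)*(s^2 - 9) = (s - 3)*(s + 3)*(s - 3)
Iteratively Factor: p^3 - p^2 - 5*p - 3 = (p - 3)*(p^2 + 2*p + 1) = (p - 3)*(p + 1)*(p + 1)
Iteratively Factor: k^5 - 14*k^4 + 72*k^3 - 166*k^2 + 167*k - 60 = (k - 5)*(k^4 - 9*k^3 + 27*k^2 - 31*k + 12) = (k - 5)*(k - 4)*(k^3 - 5*k^2 + 7*k - 3) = (k - 5)*(k - 4)*(k - 1)*(k^2 - 4*k + 3) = (k - 5)*(k - 4)*(k - 1)^2*(k - 3)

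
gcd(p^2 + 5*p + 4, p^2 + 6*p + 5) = p + 1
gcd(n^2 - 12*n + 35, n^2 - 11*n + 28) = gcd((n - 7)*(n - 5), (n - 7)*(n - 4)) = n - 7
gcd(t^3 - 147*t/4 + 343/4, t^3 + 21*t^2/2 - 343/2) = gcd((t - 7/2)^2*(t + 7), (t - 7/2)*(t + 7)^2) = t^2 + 7*t/2 - 49/2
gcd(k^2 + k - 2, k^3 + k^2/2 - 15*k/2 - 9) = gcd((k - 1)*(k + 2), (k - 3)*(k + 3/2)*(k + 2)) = k + 2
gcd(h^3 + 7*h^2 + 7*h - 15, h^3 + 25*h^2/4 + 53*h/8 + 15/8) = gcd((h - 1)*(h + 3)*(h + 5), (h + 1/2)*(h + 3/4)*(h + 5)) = h + 5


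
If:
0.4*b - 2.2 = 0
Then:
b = 5.50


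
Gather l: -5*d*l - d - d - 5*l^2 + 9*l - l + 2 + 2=-2*d - 5*l^2 + l*(8 - 5*d) + 4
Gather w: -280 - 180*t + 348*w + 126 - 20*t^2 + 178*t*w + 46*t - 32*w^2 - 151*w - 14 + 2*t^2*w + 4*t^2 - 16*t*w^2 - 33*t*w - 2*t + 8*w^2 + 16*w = -16*t^2 - 136*t + w^2*(-16*t - 24) + w*(2*t^2 + 145*t + 213) - 168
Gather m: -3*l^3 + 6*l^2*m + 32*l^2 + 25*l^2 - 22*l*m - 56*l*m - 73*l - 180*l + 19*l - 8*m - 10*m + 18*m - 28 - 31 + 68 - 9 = -3*l^3 + 57*l^2 - 234*l + m*(6*l^2 - 78*l)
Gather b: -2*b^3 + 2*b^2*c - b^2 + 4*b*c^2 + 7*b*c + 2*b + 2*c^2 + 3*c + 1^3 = -2*b^3 + b^2*(2*c - 1) + b*(4*c^2 + 7*c + 2) + 2*c^2 + 3*c + 1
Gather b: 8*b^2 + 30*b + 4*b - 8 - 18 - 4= 8*b^2 + 34*b - 30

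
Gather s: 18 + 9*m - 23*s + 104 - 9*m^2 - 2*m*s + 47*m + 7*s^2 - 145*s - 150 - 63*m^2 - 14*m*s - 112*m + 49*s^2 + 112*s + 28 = -72*m^2 - 56*m + 56*s^2 + s*(-16*m - 56)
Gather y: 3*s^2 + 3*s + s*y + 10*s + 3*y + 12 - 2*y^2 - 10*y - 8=3*s^2 + 13*s - 2*y^2 + y*(s - 7) + 4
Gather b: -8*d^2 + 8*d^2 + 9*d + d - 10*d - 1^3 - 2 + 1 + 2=0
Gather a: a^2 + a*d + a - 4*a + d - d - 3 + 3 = a^2 + a*(d - 3)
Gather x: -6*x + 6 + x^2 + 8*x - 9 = x^2 + 2*x - 3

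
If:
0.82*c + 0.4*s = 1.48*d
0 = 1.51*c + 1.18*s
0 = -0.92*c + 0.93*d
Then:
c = 0.00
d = 0.00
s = 0.00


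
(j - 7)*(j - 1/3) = j^2 - 22*j/3 + 7/3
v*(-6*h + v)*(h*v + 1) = -6*h^2*v^2 + h*v^3 - 6*h*v + v^2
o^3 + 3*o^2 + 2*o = o*(o + 1)*(o + 2)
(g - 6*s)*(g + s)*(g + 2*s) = g^3 - 3*g^2*s - 16*g*s^2 - 12*s^3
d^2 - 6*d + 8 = (d - 4)*(d - 2)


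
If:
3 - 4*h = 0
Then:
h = 3/4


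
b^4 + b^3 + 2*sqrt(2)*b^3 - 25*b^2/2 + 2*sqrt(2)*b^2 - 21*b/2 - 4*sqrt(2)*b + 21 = (b - 1)*(b + 2)*(b - 3*sqrt(2)/2)*(b + 7*sqrt(2)/2)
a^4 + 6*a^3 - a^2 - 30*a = a*(a - 2)*(a + 3)*(a + 5)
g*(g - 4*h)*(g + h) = g^3 - 3*g^2*h - 4*g*h^2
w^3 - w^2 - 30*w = w*(w - 6)*(w + 5)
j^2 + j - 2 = (j - 1)*(j + 2)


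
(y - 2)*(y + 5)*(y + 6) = y^3 + 9*y^2 + 8*y - 60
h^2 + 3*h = h*(h + 3)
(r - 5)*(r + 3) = r^2 - 2*r - 15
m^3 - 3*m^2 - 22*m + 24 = (m - 6)*(m - 1)*(m + 4)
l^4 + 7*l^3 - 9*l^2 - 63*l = l*(l - 3)*(l + 3)*(l + 7)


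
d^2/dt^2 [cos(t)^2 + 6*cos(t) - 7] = -6*cos(t) - 2*cos(2*t)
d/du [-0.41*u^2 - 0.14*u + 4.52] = -0.82*u - 0.14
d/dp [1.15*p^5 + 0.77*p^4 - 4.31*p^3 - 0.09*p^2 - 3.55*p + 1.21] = 5.75*p^4 + 3.08*p^3 - 12.93*p^2 - 0.18*p - 3.55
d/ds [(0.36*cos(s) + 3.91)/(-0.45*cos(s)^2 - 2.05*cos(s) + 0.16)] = (0.162*sin(s)^2 - 3.519*cos(s) - 8.2351)*sin(s)/(0.45*cos(s)^2 + 2.05*cos(s) - 0.16)^2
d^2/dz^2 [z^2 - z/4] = 2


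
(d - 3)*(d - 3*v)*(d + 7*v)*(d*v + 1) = d^4*v + 4*d^3*v^2 - 3*d^3*v + d^3 - 21*d^2*v^3 - 12*d^2*v^2 + 4*d^2*v - 3*d^2 + 63*d*v^3 - 21*d*v^2 - 12*d*v + 63*v^2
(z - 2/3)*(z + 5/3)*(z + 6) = z^3 + 7*z^2 + 44*z/9 - 20/3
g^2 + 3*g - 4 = (g - 1)*(g + 4)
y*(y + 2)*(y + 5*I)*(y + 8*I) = y^4 + 2*y^3 + 13*I*y^3 - 40*y^2 + 26*I*y^2 - 80*y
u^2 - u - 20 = (u - 5)*(u + 4)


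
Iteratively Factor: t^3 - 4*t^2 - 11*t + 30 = (t + 3)*(t^2 - 7*t + 10) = (t - 5)*(t + 3)*(t - 2)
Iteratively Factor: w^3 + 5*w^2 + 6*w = (w)*(w^2 + 5*w + 6) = w*(w + 2)*(w + 3)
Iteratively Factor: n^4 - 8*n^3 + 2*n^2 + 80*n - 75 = (n - 5)*(n^3 - 3*n^2 - 13*n + 15) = (n - 5)*(n + 3)*(n^2 - 6*n + 5) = (n - 5)^2*(n + 3)*(n - 1)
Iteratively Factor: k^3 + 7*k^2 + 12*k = (k + 3)*(k^2 + 4*k) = k*(k + 3)*(k + 4)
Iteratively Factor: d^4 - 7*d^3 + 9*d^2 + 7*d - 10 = (d - 2)*(d^3 - 5*d^2 - d + 5) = (d - 2)*(d + 1)*(d^2 - 6*d + 5) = (d - 5)*(d - 2)*(d + 1)*(d - 1)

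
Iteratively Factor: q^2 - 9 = (q + 3)*(q - 3)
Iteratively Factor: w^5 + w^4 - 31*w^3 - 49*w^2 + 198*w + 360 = (w + 3)*(w^4 - 2*w^3 - 25*w^2 + 26*w + 120) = (w - 3)*(w + 3)*(w^3 + w^2 - 22*w - 40) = (w - 3)*(w + 2)*(w + 3)*(w^2 - w - 20) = (w - 5)*(w - 3)*(w + 2)*(w + 3)*(w + 4)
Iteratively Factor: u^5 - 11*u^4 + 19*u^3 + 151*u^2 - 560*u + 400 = (u - 5)*(u^4 - 6*u^3 - 11*u^2 + 96*u - 80) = (u - 5)*(u - 4)*(u^3 - 2*u^2 - 19*u + 20) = (u - 5)*(u - 4)*(u - 1)*(u^2 - u - 20) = (u - 5)^2*(u - 4)*(u - 1)*(u + 4)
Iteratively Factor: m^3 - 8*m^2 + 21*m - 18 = (m - 2)*(m^2 - 6*m + 9) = (m - 3)*(m - 2)*(m - 3)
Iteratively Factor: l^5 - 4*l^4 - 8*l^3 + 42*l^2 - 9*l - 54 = (l + 1)*(l^4 - 5*l^3 - 3*l^2 + 45*l - 54) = (l - 3)*(l + 1)*(l^3 - 2*l^2 - 9*l + 18) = (l - 3)*(l - 2)*(l + 1)*(l^2 - 9) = (l - 3)*(l - 2)*(l + 1)*(l + 3)*(l - 3)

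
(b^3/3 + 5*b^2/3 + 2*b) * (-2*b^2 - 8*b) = -2*b^5/3 - 6*b^4 - 52*b^3/3 - 16*b^2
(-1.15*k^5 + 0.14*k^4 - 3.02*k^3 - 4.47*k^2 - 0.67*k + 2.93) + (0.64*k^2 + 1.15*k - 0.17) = -1.15*k^5 + 0.14*k^4 - 3.02*k^3 - 3.83*k^2 + 0.48*k + 2.76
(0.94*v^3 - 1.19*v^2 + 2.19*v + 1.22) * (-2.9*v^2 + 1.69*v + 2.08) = -2.726*v^5 + 5.0396*v^4 - 6.4069*v^3 - 2.3121*v^2 + 6.617*v + 2.5376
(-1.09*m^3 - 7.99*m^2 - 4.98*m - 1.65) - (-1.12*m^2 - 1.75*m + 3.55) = -1.09*m^3 - 6.87*m^2 - 3.23*m - 5.2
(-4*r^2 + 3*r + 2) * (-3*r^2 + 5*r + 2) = 12*r^4 - 29*r^3 + r^2 + 16*r + 4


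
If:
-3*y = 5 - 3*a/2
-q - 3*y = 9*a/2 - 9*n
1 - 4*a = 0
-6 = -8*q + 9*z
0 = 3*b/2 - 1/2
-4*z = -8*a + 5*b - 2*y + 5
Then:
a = 1/4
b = 1/3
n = -631/1152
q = -183/128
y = -37/24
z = -31/16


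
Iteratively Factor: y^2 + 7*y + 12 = (y + 3)*(y + 4)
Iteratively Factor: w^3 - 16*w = (w - 4)*(w^2 + 4*w) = w*(w - 4)*(w + 4)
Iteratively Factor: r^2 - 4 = (r + 2)*(r - 2)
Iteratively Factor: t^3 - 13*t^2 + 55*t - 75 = (t - 3)*(t^2 - 10*t + 25) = (t - 5)*(t - 3)*(t - 5)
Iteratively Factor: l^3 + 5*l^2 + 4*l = (l + 1)*(l^2 + 4*l) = (l + 1)*(l + 4)*(l)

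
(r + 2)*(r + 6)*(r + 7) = r^3 + 15*r^2 + 68*r + 84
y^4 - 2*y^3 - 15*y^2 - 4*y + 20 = (y - 5)*(y - 1)*(y + 2)^2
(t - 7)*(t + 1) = t^2 - 6*t - 7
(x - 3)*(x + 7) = x^2 + 4*x - 21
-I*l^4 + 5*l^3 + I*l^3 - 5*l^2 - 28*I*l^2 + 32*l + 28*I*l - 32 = (l - 4*I)*(l + I)*(l + 8*I)*(-I*l + I)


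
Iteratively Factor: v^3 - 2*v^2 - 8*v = (v)*(v^2 - 2*v - 8) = v*(v + 2)*(v - 4)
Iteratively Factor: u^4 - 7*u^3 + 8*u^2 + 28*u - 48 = (u - 3)*(u^3 - 4*u^2 - 4*u + 16) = (u - 3)*(u + 2)*(u^2 - 6*u + 8) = (u - 3)*(u - 2)*(u + 2)*(u - 4)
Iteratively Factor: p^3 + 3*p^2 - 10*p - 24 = (p + 2)*(p^2 + p - 12) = (p - 3)*(p + 2)*(p + 4)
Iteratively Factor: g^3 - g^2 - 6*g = (g + 2)*(g^2 - 3*g) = g*(g + 2)*(g - 3)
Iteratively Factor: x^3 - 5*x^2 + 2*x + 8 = (x - 4)*(x^2 - x - 2) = (x - 4)*(x + 1)*(x - 2)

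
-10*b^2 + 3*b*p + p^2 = (-2*b + p)*(5*b + p)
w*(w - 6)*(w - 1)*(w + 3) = w^4 - 4*w^3 - 15*w^2 + 18*w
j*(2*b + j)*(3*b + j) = 6*b^2*j + 5*b*j^2 + j^3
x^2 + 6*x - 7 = (x - 1)*(x + 7)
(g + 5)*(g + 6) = g^2 + 11*g + 30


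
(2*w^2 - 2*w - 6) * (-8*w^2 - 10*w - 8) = -16*w^4 - 4*w^3 + 52*w^2 + 76*w + 48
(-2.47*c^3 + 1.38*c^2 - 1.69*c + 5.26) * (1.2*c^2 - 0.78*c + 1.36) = -2.964*c^5 + 3.5826*c^4 - 6.4636*c^3 + 9.507*c^2 - 6.4012*c + 7.1536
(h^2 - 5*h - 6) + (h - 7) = h^2 - 4*h - 13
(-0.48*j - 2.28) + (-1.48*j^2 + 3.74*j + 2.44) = -1.48*j^2 + 3.26*j + 0.16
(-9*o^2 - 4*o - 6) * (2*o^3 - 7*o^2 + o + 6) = -18*o^5 + 55*o^4 + 7*o^3 - 16*o^2 - 30*o - 36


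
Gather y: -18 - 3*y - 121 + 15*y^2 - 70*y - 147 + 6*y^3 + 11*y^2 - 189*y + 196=6*y^3 + 26*y^2 - 262*y - 90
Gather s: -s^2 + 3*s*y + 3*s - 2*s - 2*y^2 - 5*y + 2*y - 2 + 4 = -s^2 + s*(3*y + 1) - 2*y^2 - 3*y + 2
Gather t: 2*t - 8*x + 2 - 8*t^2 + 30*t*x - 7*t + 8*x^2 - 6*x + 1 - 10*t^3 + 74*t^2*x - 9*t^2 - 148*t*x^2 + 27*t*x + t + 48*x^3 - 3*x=-10*t^3 + t^2*(74*x - 17) + t*(-148*x^2 + 57*x - 4) + 48*x^3 + 8*x^2 - 17*x + 3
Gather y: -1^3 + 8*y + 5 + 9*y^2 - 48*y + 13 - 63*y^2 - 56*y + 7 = -54*y^2 - 96*y + 24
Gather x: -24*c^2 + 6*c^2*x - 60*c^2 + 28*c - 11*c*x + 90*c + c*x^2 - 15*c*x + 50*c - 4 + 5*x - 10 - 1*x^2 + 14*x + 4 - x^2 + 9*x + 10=-84*c^2 + 168*c + x^2*(c - 2) + x*(6*c^2 - 26*c + 28)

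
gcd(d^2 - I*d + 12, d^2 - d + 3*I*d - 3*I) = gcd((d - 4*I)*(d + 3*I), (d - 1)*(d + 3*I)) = d + 3*I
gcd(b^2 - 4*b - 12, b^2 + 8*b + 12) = b + 2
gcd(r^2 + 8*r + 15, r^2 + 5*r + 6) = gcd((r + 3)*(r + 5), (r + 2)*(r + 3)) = r + 3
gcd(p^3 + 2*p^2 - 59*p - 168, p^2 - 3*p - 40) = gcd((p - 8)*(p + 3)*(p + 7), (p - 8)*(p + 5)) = p - 8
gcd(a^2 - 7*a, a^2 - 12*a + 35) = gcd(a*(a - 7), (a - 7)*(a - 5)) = a - 7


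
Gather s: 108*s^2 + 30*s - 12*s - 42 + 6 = 108*s^2 + 18*s - 36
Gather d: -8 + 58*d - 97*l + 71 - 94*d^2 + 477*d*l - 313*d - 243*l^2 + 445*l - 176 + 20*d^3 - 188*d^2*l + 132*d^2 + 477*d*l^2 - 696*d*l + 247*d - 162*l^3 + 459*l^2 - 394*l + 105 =20*d^3 + d^2*(38 - 188*l) + d*(477*l^2 - 219*l - 8) - 162*l^3 + 216*l^2 - 46*l - 8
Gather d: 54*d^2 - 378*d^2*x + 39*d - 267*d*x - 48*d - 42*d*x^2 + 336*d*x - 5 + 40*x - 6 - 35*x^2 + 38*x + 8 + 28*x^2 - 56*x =d^2*(54 - 378*x) + d*(-42*x^2 + 69*x - 9) - 7*x^2 + 22*x - 3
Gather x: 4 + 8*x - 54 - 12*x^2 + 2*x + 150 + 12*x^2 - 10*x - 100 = 0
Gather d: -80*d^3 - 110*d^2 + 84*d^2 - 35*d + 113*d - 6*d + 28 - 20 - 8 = -80*d^3 - 26*d^2 + 72*d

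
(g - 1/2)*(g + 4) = g^2 + 7*g/2 - 2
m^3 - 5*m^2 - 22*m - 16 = (m - 8)*(m + 1)*(m + 2)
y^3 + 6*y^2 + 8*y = y*(y + 2)*(y + 4)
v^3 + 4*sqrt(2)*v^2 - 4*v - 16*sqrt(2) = (v - 2)*(v + 2)*(v + 4*sqrt(2))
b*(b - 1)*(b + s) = b^3 + b^2*s - b^2 - b*s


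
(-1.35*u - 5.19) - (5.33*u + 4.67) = -6.68*u - 9.86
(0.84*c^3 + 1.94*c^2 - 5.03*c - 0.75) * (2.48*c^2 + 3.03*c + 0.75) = 2.0832*c^5 + 7.3564*c^4 - 5.9662*c^3 - 15.6459*c^2 - 6.045*c - 0.5625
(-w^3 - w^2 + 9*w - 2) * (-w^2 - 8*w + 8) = w^5 + 9*w^4 - 9*w^3 - 78*w^2 + 88*w - 16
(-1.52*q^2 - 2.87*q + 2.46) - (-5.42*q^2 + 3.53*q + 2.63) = 3.9*q^2 - 6.4*q - 0.17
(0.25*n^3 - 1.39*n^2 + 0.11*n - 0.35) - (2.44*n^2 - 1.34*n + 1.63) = 0.25*n^3 - 3.83*n^2 + 1.45*n - 1.98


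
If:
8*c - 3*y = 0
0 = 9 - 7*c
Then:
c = 9/7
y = 24/7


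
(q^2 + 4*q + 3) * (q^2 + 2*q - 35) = q^4 + 6*q^3 - 24*q^2 - 134*q - 105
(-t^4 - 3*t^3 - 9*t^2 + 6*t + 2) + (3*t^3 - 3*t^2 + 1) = -t^4 - 12*t^2 + 6*t + 3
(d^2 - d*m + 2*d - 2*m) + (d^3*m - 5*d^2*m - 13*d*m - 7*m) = d^3*m - 5*d^2*m + d^2 - 14*d*m + 2*d - 9*m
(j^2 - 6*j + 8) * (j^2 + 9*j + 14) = j^4 + 3*j^3 - 32*j^2 - 12*j + 112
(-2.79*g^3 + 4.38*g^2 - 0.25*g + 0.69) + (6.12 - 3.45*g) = -2.79*g^3 + 4.38*g^2 - 3.7*g + 6.81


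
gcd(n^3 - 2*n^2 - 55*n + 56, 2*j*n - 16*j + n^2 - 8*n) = n - 8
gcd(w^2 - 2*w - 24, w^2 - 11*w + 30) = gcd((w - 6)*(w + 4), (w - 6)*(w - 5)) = w - 6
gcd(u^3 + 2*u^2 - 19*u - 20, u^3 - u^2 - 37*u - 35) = u^2 + 6*u + 5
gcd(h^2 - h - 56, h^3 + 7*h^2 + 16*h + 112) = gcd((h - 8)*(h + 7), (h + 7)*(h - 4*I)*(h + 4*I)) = h + 7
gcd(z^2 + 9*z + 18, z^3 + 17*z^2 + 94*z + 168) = z + 6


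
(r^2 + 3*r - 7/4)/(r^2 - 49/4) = (2*r - 1)/(2*r - 7)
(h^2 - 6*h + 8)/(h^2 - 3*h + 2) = (h - 4)/(h - 1)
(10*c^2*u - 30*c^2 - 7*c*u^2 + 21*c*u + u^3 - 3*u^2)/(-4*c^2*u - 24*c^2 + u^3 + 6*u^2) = (-5*c*u + 15*c + u^2 - 3*u)/(2*c*u + 12*c + u^2 + 6*u)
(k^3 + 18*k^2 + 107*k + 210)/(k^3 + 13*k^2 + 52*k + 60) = (k + 7)/(k + 2)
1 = 1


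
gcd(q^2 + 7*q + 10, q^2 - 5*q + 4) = 1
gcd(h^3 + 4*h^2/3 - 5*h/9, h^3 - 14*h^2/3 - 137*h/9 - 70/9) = h + 5/3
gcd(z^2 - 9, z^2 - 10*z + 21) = z - 3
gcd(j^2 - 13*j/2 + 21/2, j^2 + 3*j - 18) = j - 3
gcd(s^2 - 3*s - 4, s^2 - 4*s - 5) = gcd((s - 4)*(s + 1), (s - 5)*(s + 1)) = s + 1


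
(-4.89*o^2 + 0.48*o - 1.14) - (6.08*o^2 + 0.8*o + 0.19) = -10.97*o^2 - 0.32*o - 1.33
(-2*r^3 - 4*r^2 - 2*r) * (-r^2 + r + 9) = 2*r^5 + 2*r^4 - 20*r^3 - 38*r^2 - 18*r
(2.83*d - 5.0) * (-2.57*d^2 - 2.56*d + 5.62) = -7.2731*d^3 + 5.6052*d^2 + 28.7046*d - 28.1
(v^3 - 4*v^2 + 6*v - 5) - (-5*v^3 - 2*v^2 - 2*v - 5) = 6*v^3 - 2*v^2 + 8*v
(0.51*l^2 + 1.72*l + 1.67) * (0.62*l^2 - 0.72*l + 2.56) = 0.3162*l^4 + 0.6992*l^3 + 1.1026*l^2 + 3.2008*l + 4.2752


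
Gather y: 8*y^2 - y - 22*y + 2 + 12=8*y^2 - 23*y + 14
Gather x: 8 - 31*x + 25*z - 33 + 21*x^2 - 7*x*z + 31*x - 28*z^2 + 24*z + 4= 21*x^2 - 7*x*z - 28*z^2 + 49*z - 21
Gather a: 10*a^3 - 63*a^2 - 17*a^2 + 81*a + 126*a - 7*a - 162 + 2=10*a^3 - 80*a^2 + 200*a - 160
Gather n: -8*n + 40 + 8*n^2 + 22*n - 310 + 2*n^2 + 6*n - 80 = 10*n^2 + 20*n - 350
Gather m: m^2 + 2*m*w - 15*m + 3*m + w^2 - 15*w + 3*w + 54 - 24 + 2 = m^2 + m*(2*w - 12) + w^2 - 12*w + 32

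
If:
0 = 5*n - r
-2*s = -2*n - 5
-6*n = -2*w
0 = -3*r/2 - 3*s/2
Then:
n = -5/12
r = -25/12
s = 25/12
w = -5/4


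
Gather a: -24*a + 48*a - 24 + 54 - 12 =24*a + 18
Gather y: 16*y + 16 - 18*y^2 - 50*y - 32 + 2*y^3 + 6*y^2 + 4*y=2*y^3 - 12*y^2 - 30*y - 16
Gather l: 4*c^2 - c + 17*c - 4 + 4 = 4*c^2 + 16*c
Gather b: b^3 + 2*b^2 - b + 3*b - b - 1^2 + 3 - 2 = b^3 + 2*b^2 + b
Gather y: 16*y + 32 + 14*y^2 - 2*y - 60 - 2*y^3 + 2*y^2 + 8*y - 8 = -2*y^3 + 16*y^2 + 22*y - 36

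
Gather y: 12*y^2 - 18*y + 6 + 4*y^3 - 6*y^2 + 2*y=4*y^3 + 6*y^2 - 16*y + 6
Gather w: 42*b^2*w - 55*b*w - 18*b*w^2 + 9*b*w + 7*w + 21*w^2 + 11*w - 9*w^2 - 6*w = w^2*(12 - 18*b) + w*(42*b^2 - 46*b + 12)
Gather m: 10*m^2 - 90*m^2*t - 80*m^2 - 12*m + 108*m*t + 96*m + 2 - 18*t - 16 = m^2*(-90*t - 70) + m*(108*t + 84) - 18*t - 14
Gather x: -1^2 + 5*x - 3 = 5*x - 4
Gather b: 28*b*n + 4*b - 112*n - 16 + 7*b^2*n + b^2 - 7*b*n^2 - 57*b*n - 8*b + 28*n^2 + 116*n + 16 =b^2*(7*n + 1) + b*(-7*n^2 - 29*n - 4) + 28*n^2 + 4*n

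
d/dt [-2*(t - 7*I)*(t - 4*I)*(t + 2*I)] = -6*t^2 + 36*I*t + 12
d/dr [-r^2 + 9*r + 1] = 9 - 2*r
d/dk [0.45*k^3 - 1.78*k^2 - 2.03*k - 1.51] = 1.35*k^2 - 3.56*k - 2.03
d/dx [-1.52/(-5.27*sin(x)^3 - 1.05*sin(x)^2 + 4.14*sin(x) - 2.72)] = (-24.0312*sin(x)^2 - 3.192*sin(x) + 6.2928)*cos(x)/(5.27*sin(x)^3 + 1.05*sin(x)^2 - 4.14*sin(x) + 2.72)^2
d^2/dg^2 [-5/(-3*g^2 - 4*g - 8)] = 10*(-9*g^2 - 12*g + 4*(3*g + 2)^2 - 24)/(3*g^2 + 4*g + 8)^3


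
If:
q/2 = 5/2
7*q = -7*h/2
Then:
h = -10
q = 5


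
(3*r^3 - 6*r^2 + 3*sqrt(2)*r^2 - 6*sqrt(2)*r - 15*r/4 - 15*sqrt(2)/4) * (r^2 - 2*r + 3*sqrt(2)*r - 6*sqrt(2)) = 3*r^5 - 12*r^4 + 12*sqrt(2)*r^4 - 48*sqrt(2)*r^3 + 105*r^3/4 - 129*r^2/2 + 33*sqrt(2)*r^2 + 30*sqrt(2)*r + 99*r/2 + 45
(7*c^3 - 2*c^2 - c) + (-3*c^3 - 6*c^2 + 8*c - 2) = 4*c^3 - 8*c^2 + 7*c - 2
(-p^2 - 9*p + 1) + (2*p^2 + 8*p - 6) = p^2 - p - 5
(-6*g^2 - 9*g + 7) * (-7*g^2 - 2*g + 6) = 42*g^4 + 75*g^3 - 67*g^2 - 68*g + 42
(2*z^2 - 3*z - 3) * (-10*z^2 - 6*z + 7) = -20*z^4 + 18*z^3 + 62*z^2 - 3*z - 21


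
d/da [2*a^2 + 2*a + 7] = 4*a + 2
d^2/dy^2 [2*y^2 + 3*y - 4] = 4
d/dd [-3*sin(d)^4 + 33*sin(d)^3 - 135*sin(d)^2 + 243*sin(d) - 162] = 3*(9 - 4*sin(d))*(sin(d) - 3)^2*cos(d)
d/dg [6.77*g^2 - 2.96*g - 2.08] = 13.54*g - 2.96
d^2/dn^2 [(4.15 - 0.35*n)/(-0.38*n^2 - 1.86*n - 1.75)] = ((1.852 - 0.798*n)*(0.38*n^2 + 1.86*n + 1.75) + (0.35*n - 4.15)*(0.76*n + 1.86)*(1.52*n + 3.72))/(0.38*n^2 + 1.86*n + 1.75)^3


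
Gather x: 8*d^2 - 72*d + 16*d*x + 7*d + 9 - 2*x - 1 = 8*d^2 - 65*d + x*(16*d - 2) + 8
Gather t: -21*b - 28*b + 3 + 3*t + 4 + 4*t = -49*b + 7*t + 7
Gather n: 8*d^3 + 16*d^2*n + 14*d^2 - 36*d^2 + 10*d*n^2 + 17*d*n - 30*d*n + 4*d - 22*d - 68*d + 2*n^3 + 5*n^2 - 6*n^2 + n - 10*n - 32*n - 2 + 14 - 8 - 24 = 8*d^3 - 22*d^2 - 86*d + 2*n^3 + n^2*(10*d - 1) + n*(16*d^2 - 13*d - 41) - 20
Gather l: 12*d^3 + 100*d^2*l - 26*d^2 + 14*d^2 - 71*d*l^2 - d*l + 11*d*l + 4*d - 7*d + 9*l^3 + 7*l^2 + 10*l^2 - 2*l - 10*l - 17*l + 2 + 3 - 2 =12*d^3 - 12*d^2 - 3*d + 9*l^3 + l^2*(17 - 71*d) + l*(100*d^2 + 10*d - 29) + 3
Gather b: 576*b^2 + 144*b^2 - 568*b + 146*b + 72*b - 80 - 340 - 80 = 720*b^2 - 350*b - 500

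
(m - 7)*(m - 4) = m^2 - 11*m + 28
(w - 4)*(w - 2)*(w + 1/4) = w^3 - 23*w^2/4 + 13*w/2 + 2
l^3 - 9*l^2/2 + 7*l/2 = l*(l - 7/2)*(l - 1)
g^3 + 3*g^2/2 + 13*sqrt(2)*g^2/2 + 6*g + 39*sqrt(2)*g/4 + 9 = (g + 3/2)*(g + sqrt(2)/2)*(g + 6*sqrt(2))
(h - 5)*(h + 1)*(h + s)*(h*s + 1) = h^4*s + h^3*s^2 - 4*h^3*s + h^3 - 4*h^2*s^2 - 4*h^2*s - 4*h^2 - 5*h*s^2 - 4*h*s - 5*h - 5*s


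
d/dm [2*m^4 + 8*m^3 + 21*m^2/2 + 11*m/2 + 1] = 8*m^3 + 24*m^2 + 21*m + 11/2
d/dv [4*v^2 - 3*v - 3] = 8*v - 3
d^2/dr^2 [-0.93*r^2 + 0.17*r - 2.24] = -1.86000000000000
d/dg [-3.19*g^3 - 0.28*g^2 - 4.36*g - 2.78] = -9.57*g^2 - 0.56*g - 4.36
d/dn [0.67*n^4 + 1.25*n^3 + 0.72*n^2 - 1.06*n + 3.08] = 2.68*n^3 + 3.75*n^2 + 1.44*n - 1.06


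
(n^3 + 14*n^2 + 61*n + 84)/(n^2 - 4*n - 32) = (n^2 + 10*n + 21)/(n - 8)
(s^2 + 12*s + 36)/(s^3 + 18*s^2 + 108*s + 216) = 1/(s + 6)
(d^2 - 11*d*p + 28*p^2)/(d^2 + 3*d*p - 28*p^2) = (d - 7*p)/(d + 7*p)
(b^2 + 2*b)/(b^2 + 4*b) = (b + 2)/(b + 4)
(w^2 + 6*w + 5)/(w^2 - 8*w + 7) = (w^2 + 6*w + 5)/(w^2 - 8*w + 7)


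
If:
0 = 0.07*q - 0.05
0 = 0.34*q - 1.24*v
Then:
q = 0.71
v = 0.20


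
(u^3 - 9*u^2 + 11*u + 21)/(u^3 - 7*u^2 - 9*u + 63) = (u + 1)/(u + 3)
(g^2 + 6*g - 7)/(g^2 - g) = (g + 7)/g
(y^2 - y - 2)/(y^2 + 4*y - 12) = (y + 1)/(y + 6)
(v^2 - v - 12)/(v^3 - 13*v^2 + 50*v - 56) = (v + 3)/(v^2 - 9*v + 14)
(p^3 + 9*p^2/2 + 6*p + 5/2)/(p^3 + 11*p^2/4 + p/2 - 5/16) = 8*(p^2 + 2*p + 1)/(8*p^2 + 2*p - 1)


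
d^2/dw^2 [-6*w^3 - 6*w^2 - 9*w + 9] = -36*w - 12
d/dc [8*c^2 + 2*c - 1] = 16*c + 2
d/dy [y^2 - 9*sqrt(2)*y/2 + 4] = 2*y - 9*sqrt(2)/2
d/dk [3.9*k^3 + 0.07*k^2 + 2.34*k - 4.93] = 11.7*k^2 + 0.14*k + 2.34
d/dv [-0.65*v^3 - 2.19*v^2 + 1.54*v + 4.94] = -1.95*v^2 - 4.38*v + 1.54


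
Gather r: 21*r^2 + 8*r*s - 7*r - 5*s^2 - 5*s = 21*r^2 + r*(8*s - 7) - 5*s^2 - 5*s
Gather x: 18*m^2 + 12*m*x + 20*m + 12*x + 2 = 18*m^2 + 20*m + x*(12*m + 12) + 2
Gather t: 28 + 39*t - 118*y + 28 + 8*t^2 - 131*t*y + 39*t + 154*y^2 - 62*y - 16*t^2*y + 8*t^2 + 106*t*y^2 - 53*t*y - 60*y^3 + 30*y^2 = t^2*(16 - 16*y) + t*(106*y^2 - 184*y + 78) - 60*y^3 + 184*y^2 - 180*y + 56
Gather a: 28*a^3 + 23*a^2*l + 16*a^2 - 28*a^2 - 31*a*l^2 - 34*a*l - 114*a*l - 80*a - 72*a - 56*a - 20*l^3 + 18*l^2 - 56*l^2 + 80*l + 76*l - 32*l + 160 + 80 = 28*a^3 + a^2*(23*l - 12) + a*(-31*l^2 - 148*l - 208) - 20*l^3 - 38*l^2 + 124*l + 240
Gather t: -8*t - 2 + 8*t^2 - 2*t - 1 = 8*t^2 - 10*t - 3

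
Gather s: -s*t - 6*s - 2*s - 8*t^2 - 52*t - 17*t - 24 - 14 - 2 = s*(-t - 8) - 8*t^2 - 69*t - 40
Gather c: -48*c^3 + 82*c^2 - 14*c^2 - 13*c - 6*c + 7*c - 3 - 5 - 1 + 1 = -48*c^3 + 68*c^2 - 12*c - 8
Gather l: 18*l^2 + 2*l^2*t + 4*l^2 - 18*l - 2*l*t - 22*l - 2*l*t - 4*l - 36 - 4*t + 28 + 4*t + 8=l^2*(2*t + 22) + l*(-4*t - 44)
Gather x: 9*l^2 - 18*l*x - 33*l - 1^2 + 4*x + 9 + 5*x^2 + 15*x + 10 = 9*l^2 - 33*l + 5*x^2 + x*(19 - 18*l) + 18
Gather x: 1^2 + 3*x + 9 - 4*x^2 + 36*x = -4*x^2 + 39*x + 10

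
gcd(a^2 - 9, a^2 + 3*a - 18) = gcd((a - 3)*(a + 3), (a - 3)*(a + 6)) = a - 3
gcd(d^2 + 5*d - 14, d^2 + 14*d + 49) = d + 7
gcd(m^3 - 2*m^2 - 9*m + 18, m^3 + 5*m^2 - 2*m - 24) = m^2 + m - 6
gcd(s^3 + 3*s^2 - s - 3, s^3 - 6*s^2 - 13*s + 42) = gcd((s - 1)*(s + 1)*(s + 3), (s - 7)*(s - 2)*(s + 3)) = s + 3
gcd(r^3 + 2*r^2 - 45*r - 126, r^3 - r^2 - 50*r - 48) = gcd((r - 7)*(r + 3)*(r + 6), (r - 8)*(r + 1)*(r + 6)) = r + 6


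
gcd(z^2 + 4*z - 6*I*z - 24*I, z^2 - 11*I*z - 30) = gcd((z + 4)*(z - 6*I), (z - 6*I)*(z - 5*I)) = z - 6*I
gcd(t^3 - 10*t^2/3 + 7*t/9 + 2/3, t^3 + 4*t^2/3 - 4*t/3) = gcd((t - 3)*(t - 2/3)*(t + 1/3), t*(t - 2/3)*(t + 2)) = t - 2/3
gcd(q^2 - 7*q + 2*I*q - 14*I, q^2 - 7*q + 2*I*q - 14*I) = q^2 + q*(-7 + 2*I) - 14*I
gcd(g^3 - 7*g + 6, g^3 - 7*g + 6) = g^3 - 7*g + 6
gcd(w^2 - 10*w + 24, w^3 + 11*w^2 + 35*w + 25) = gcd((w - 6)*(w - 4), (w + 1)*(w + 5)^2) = 1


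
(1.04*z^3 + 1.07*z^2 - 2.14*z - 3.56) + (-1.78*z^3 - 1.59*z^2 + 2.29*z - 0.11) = -0.74*z^3 - 0.52*z^2 + 0.15*z - 3.67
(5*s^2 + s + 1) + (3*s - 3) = 5*s^2 + 4*s - 2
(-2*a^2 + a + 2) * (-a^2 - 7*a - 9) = 2*a^4 + 13*a^3 + 9*a^2 - 23*a - 18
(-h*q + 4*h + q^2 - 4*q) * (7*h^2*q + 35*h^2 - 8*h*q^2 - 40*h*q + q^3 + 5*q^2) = -7*h^3*q^2 - 7*h^3*q + 140*h^3 + 15*h^2*q^3 + 15*h^2*q^2 - 300*h^2*q - 9*h*q^4 - 9*h*q^3 + 180*h*q^2 + q^5 + q^4 - 20*q^3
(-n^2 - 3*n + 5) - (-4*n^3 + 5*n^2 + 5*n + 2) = 4*n^3 - 6*n^2 - 8*n + 3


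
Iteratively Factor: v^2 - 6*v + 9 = (v - 3)*(v - 3)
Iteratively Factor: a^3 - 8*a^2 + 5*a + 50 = (a + 2)*(a^2 - 10*a + 25) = (a - 5)*(a + 2)*(a - 5)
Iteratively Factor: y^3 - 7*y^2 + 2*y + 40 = (y - 5)*(y^2 - 2*y - 8) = (y - 5)*(y - 4)*(y + 2)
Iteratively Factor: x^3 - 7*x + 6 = (x - 2)*(x^2 + 2*x - 3) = (x - 2)*(x - 1)*(x + 3)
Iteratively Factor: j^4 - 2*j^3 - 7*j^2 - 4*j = (j + 1)*(j^3 - 3*j^2 - 4*j) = (j - 4)*(j + 1)*(j^2 + j) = j*(j - 4)*(j + 1)*(j + 1)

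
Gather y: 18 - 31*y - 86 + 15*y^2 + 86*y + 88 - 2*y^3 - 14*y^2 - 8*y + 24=-2*y^3 + y^2 + 47*y + 44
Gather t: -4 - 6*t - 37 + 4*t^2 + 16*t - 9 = 4*t^2 + 10*t - 50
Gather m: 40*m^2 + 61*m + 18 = 40*m^2 + 61*m + 18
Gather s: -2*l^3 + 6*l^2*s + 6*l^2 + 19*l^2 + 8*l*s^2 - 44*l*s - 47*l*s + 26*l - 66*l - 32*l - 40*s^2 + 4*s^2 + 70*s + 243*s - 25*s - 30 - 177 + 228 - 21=-2*l^3 + 25*l^2 - 72*l + s^2*(8*l - 36) + s*(6*l^2 - 91*l + 288)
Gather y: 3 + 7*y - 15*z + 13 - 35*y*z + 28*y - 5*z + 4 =y*(35 - 35*z) - 20*z + 20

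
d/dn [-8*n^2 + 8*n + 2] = 8 - 16*n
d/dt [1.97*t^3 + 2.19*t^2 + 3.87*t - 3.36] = 5.91*t^2 + 4.38*t + 3.87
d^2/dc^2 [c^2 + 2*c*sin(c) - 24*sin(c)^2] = -2*c*sin(c) + 96*sin(c)^2 + 4*cos(c) - 46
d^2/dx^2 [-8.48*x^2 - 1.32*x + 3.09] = -16.9600000000000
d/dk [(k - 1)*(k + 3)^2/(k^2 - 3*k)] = (k^4 - 6*k^3 - 18*k^2 + 18*k - 27)/(k^2*(k^2 - 6*k + 9))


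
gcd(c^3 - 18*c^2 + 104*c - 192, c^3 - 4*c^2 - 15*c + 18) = c - 6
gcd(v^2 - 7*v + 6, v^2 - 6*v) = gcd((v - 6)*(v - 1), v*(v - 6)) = v - 6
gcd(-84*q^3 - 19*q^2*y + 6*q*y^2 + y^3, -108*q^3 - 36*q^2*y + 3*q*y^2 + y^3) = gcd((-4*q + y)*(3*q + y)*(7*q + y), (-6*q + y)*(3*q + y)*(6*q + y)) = 3*q + y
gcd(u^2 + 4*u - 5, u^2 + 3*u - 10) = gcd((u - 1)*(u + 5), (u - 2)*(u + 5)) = u + 5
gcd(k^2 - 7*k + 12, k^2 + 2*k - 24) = k - 4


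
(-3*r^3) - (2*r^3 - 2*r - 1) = -5*r^3 + 2*r + 1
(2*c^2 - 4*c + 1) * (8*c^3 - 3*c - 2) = 16*c^5 - 32*c^4 + 2*c^3 + 8*c^2 + 5*c - 2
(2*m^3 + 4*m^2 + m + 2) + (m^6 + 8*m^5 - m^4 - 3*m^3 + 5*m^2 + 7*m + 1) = m^6 + 8*m^5 - m^4 - m^3 + 9*m^2 + 8*m + 3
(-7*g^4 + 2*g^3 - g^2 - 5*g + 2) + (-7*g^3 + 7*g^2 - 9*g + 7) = -7*g^4 - 5*g^3 + 6*g^2 - 14*g + 9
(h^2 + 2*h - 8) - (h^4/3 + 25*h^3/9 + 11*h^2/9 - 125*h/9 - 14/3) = -h^4/3 - 25*h^3/9 - 2*h^2/9 + 143*h/9 - 10/3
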